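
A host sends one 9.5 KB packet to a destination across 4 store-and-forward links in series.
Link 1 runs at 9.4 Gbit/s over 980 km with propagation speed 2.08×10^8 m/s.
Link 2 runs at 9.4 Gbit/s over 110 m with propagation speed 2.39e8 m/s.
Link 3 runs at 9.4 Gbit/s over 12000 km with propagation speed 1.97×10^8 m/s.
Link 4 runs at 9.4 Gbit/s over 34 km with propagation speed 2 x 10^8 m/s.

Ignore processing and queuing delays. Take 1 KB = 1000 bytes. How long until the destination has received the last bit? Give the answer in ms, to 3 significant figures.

65.8 ms

L = 76000 bits.
Transmission delay per hop = L/R = 76000/9400000000 = 0.00808511 ms; 4 hops → 0.0323404 ms.
Propagation delays (d/s per hop): 4.71154, 0.000460251, 60.9137, 0.17 ms; sum = 65.7957 ms.
End-to-end = 65.8 ms.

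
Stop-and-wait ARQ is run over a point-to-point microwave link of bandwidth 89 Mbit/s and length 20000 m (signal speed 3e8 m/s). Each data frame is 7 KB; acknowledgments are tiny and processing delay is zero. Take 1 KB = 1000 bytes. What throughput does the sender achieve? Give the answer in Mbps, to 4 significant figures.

t_tx = L/R = 56000/89000000 = 0.000629213 s.
t_prop = 20000/300000000 = 6.66667e-05 s; RTT = 0.000133333 s.
Cycle = t_tx + RTT = 0.000762547 s.
Throughput = L / cycle = 56000 / 0.000762547 = 73.44 Mbps.

73.44 Mbps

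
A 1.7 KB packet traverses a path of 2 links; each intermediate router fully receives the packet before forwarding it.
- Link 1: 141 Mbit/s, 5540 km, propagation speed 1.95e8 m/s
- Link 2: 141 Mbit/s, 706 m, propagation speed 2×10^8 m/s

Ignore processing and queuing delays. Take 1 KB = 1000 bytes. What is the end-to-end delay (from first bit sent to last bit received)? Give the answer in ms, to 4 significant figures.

L = 13600 bits.
Transmission delay per hop = L/R = 13600/141000000 = 0.0964539 ms; 2 hops → 0.192908 ms.
Propagation delays (d/s per hop): 28.4103, 0.00353 ms; sum = 28.4138 ms.
End-to-end = 28.61 ms.

28.61 ms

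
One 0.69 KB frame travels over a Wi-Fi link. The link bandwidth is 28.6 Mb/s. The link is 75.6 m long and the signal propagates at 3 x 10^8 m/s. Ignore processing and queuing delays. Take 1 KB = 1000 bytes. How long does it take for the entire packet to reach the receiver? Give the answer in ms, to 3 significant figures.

L = 5520 bits.
Transmission delay = L/R = 5520 / 28600000 = 0.193007 ms.
Propagation delay = d/s = 75.6 m / 300000000 m/s = 0.000252 ms.
Total = 0.193 ms.

0.193 ms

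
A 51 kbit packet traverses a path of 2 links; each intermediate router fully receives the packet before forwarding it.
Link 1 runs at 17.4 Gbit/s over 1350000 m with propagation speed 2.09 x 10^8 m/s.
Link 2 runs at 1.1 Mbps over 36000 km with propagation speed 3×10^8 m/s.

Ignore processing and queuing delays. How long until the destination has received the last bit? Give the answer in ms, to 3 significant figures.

L = 51000 bits.
Transmission delays (L/R per hop): 0.00293103, 46.3636 ms; sum = 46.3666 ms.
Propagation delays (d/s per hop): 6.45933, 120 ms; sum = 126.459 ms.
End-to-end = 173 ms.

173 ms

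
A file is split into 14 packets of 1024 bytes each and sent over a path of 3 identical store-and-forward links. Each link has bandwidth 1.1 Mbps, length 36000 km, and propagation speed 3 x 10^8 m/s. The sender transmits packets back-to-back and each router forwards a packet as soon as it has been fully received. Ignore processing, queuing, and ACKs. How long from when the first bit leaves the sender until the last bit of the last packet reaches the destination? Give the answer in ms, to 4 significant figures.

479.2 ms

Per-hop transmission t_tx = L/R = 8192/1100000 = 7.44727 ms.
Per-hop propagation t_prop = 36000000/300000000 = 120 ms.
Pipeline fill: first packet needs 3·t_tx to clear all hops; remaining 13 packets each add one t_tx.
Total = (3+14-1)·t_tx + 3·t_prop = 16·7.44727 + 3·120 = 479.2 ms.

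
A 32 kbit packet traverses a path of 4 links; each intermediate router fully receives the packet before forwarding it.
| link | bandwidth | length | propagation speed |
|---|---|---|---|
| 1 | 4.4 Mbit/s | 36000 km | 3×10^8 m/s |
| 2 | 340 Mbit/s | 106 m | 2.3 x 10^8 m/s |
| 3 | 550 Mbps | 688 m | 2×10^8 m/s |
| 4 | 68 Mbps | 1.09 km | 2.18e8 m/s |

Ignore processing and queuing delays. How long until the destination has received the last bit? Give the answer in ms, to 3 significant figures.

L = 32000 bits.
Transmission delays (L/R per hop): 7.27273, 0.0941176, 0.0581818, 0.470588 ms; sum = 7.89561 ms.
Propagation delays (d/s per hop): 120, 0.00046087, 0.00344, 0.005 ms; sum = 120.009 ms.
End-to-end = 128 ms.

128 ms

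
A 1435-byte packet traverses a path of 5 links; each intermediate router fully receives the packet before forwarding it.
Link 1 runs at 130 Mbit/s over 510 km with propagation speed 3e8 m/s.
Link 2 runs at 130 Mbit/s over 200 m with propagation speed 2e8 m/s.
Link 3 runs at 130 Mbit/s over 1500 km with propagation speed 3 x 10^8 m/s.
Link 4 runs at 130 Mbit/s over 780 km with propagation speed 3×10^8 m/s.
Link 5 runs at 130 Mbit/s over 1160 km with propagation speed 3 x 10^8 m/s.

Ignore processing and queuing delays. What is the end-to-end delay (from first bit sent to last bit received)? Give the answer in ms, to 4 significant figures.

L = 1435 × 8 = 11480 bits.
Transmission delay per hop = L/R = 11480/130000000 = 0.0883077 ms; 5 hops → 0.441538 ms.
Propagation delays (d/s per hop): 1.7, 0.001, 5, 2.6, 3.86667 ms; sum = 13.1677 ms.
End-to-end = 13.61 ms.

13.61 ms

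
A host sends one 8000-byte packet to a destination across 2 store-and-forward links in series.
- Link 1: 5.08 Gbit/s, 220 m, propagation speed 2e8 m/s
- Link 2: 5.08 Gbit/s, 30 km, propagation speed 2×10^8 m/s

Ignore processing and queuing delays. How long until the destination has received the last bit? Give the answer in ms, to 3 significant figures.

0.176 ms

L = 8000 × 8 = 64000 bits.
Transmission delay per hop = L/R = 64000/5080000000 = 0.0125984 ms; 2 hops → 0.0251969 ms.
Propagation delays (d/s per hop): 0.0011, 0.15 ms; sum = 0.1511 ms.
End-to-end = 0.176 ms.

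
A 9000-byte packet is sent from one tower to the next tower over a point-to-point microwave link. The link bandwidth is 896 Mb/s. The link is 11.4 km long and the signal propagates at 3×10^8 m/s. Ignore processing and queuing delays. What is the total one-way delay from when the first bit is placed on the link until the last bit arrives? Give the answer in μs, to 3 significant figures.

L = 9000 × 8 = 72000 bits.
Transmission delay = L/R = 72000 / 896000000 = 80.3571 μs.
Propagation delay = d/s = 11400 m / 300000000 m/s = 38 μs.
Total = 118 μs.

118 μs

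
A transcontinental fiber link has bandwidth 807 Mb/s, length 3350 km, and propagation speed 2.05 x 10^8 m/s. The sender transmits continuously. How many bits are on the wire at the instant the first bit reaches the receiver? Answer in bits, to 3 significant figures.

Propagation delay = 3350000 / 2.05e+08 = 0.0163415 s.
BDP = R × t_prop = 807000000 × 0.0163415 = 13187600 bits.

13200000 bits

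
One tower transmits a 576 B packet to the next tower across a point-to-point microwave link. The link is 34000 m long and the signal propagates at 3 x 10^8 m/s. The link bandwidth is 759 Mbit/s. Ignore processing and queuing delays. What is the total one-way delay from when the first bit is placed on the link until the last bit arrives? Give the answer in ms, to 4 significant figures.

0.1194 ms

L = 576 × 8 = 4608 bits.
Transmission delay = L/R = 4608 / 759000000 = 0.00607115 ms.
Propagation delay = d/s = 34000 m / 300000000 m/s = 0.113333 ms.
Total = 0.1194 ms.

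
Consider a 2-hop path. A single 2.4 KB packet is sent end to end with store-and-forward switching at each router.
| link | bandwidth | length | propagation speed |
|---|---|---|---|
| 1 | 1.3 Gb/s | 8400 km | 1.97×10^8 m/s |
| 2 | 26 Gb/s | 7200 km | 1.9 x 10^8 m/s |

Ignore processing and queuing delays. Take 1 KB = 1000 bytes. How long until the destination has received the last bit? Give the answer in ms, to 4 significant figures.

80.55 ms

L = 19200 bits.
Transmission delays (L/R per hop): 0.0147692, 0.000738462 ms; sum = 0.0155077 ms.
Propagation delays (d/s per hop): 42.6396, 37.8947 ms; sum = 80.5343 ms.
End-to-end = 80.55 ms.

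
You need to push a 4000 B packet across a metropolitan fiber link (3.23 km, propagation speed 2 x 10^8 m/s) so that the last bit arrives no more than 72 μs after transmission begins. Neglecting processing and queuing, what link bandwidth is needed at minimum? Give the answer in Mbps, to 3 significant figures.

573 Mbps

L = 32000 bits.
Propagation delay = 3230 / 200000000 = 16.15 μs.
Transmission budget = 72 − 16.15 = 55.85 μs.
R ≥ L / t_tx = 32000 bits / 5.585e-05 s = 573 Mbps.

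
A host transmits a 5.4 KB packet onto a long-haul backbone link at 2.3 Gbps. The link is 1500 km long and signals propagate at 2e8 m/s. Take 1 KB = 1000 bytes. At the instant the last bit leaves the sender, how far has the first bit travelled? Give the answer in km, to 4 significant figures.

3.757 km

t_tx = L/R = 43200/2300000000 = 1.87826e-05 s.
Distance = s × t_tx = 200000000 × 1.87826e-05 = 3.757 km.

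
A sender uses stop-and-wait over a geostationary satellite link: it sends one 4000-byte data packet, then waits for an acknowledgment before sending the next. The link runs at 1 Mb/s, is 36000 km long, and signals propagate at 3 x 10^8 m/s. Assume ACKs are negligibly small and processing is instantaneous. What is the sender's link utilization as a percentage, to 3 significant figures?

t_tx = L/R = 32000/1000000 = 0.032 s.
t_prop = 36000000/300000000 = 0.12 s; RTT = 0.24 s.
Cycle = t_tx + RTT = 0.272 s.
Utilization = t_tx / cycle = 0.032/0.272 = 11.8 %.

11.8 %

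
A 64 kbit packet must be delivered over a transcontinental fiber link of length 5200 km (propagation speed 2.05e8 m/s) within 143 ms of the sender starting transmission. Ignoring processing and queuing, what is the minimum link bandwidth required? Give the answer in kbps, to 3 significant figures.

544 kbps

Propagation delay = 5200000 / 2.05e+08 = 25.3659 ms.
Transmission budget = 143 − 25.3659 = 117.634 ms.
R ≥ L / t_tx = 64000 bits / 0.117634 s = 544 kbps.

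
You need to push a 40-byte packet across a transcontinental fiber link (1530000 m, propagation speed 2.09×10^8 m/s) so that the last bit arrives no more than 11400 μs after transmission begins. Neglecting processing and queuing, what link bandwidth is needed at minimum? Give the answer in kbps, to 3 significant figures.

L = 320 bits.
Propagation delay = 1530000 / 209000000 = 7320.57 μs.
Transmission budget = 11400 − 7320.57 = 4079.43 μs.
R ≥ L / t_tx = 320 bits / 0.00407943 s = 78.4 kbps.

78.4 kbps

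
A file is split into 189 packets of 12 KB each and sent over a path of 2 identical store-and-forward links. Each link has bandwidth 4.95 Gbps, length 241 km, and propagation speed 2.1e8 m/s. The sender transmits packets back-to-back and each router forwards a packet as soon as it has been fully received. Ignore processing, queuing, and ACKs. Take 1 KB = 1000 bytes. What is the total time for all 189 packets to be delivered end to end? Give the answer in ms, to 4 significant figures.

Per-hop transmission t_tx = L/R = 96000/4950000000 = 0.0193939 ms.
Per-hop propagation t_prop = 241000/210000000 = 1.14762 ms.
Pipeline fill: first packet needs 2·t_tx to clear all hops; remaining 188 packets each add one t_tx.
Total = (2+189-1)·t_tx + 2·t_prop = 190·0.0193939 + 2·1.14762 = 5.980 ms.

5.980 ms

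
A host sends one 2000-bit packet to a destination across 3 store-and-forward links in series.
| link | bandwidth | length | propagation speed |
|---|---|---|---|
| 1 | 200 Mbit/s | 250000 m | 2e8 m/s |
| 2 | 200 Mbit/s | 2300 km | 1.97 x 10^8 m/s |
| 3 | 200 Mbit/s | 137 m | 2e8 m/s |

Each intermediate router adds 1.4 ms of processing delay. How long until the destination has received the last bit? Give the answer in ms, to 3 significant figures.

Transmission delay per hop = L/R = 2000/200000000 = 0.01 ms; 3 hops → 0.03 ms.
Propagation delays (d/s per hop): 1.25, 11.6751, 0.000685 ms; sum = 12.9258 ms.
Processing at 2 router(s): 2 × 1.4 ms = 2.8 ms.
End-to-end = 15.8 ms.

15.8 ms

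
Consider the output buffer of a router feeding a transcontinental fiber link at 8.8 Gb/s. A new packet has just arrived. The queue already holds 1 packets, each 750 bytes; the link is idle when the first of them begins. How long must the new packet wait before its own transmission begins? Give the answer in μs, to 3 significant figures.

0.682 μs

Each queued packet: L/R = 6000/8800000000 = 0.681818 μs.
1 queued → 0.681818 μs.
Queuing delay = 0.682 μs.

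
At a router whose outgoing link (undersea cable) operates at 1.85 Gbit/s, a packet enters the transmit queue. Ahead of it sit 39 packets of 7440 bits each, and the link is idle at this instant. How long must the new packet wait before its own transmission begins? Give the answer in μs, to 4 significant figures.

156.8 μs

Each queued packet: L/R = 7440/1850000000 = 4.02162 μs.
39 queued → 156.843 μs.
Queuing delay = 156.8 μs.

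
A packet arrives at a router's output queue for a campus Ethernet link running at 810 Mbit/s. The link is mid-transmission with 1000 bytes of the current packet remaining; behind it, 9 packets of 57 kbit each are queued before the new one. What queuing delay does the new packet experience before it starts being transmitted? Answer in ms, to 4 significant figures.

0.6432 ms

Each queued packet: L/R = 57000/810000000 = 0.0703704 ms.
9 queued → 0.633333 ms.
Plus remaining 8000 bits of current packet: 0.00987654 ms.
Queuing delay = 0.6432 ms.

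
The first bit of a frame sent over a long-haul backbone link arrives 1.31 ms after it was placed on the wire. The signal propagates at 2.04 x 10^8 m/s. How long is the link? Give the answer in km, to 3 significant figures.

267 km

d = s × t_prop = 204000000 × 0.00131 = 267 km.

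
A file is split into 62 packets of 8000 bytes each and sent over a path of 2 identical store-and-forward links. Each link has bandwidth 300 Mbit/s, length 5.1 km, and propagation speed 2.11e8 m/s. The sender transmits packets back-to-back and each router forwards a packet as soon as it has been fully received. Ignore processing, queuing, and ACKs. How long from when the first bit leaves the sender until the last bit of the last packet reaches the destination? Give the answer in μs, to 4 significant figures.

13490 μs

Per-hop transmission t_tx = L/R = 64000/300000000 = 213.333 μs.
Per-hop propagation t_prop = 5100/211000000 = 24.1706 μs.
Pipeline fill: first packet needs 2·t_tx to clear all hops; remaining 61 packets each add one t_tx.
Total = (2+62-1)·t_tx + 2·t_prop = 63·213.333 + 2·24.1706 = 13490 μs.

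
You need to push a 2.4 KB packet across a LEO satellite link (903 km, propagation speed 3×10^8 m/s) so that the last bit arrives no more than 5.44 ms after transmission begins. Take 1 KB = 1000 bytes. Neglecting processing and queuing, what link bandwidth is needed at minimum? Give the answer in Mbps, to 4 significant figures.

L = 19200 bits.
Propagation delay = 903000 / 300000000 = 3.01 ms.
Transmission budget = 5.44 − 3.01 = 2.43 ms.
R ≥ L / t_tx = 19200 bits / 0.00243 s = 7.901 Mbps.

7.901 Mbps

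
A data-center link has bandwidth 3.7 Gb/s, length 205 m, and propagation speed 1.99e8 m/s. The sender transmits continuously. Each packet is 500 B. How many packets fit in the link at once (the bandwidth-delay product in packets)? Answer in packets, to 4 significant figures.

Propagation delay = 205 / 199000000 = 1.03015e-06 s.
BDP = R × t_prop = 3700000000 × 1.03015e-06 = 3811.56 bits.
In packets of 4000 bits: 0.9529 packets.

0.9529 packets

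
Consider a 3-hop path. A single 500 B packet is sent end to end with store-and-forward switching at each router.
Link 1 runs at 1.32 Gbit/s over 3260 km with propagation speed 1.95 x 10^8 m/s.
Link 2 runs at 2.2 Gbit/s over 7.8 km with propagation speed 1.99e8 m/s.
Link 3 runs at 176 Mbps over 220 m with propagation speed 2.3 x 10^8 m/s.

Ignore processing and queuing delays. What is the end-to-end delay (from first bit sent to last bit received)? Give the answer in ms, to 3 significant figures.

16.8 ms

L = 500 × 8 = 4000 bits.
Transmission delays (L/R per hop): 0.0030303, 0.00181818, 0.0227273 ms; sum = 0.0275758 ms.
Propagation delays (d/s per hop): 16.7179, 0.039196, 0.000956522 ms; sum = 16.7581 ms.
End-to-end = 16.8 ms.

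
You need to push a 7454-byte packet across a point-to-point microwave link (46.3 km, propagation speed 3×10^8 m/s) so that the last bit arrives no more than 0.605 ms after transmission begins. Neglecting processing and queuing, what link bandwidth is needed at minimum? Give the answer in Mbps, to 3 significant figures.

L = 59632 bits.
Propagation delay = 46300 / 300000000 = 0.154333 ms.
Transmission budget = 0.605 − 0.154333 = 0.450667 ms.
R ≥ L / t_tx = 59632 bits / 0.000450667 s = 132 Mbps.

132 Mbps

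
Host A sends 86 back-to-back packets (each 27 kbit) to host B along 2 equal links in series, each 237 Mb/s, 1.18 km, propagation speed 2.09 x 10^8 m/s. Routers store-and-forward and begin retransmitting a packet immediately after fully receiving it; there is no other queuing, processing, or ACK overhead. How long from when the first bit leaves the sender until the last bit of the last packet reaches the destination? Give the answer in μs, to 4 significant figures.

Per-hop transmission t_tx = L/R = 27000/237000000 = 113.924 μs.
Per-hop propagation t_prop = 1180/209000000 = 5.64593 μs.
Pipeline fill: first packet needs 2·t_tx to clear all hops; remaining 85 packets each add one t_tx.
Total = (2+86-1)·t_tx + 2·t_prop = 87·113.924 + 2·5.64593 = 9923 μs.

9923 μs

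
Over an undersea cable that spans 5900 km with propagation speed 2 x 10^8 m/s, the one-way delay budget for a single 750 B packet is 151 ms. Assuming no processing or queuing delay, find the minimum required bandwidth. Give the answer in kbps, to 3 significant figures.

49.4 kbps

L = 6000 bits.
Propagation delay = 5900000 / 200000000 = 29.5 ms.
Transmission budget = 151 − 29.5 = 121.5 ms.
R ≥ L / t_tx = 6000 bits / 0.1215 s = 49.4 kbps.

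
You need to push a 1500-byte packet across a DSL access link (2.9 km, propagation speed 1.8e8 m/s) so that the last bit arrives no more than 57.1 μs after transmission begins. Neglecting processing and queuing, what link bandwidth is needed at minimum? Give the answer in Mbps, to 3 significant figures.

293 Mbps

L = 12000 bits.
Propagation delay = 2900 / 180000000 = 16.1111 μs.
Transmission budget = 57.1 − 16.1111 = 40.9889 μs.
R ≥ L / t_tx = 12000 bits / 4.09889e-05 s = 293 Mbps.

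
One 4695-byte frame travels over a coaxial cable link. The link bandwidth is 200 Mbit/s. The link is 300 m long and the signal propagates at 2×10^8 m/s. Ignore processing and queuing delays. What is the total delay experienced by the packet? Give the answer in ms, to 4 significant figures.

0.1893 ms

L = 4695 × 8 = 37560 bits.
Transmission delay = L/R = 37560 / 200000000 = 0.1878 ms.
Propagation delay = d/s = 300 m / 200000000 m/s = 0.0015 ms.
Total = 0.1893 ms.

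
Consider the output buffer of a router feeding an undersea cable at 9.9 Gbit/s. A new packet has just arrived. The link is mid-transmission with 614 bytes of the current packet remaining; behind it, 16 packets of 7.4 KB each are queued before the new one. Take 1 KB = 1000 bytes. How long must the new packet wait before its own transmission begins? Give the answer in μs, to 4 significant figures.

Each queued packet: L/R = 59200/9900000000 = 5.9798 μs.
16 queued → 95.6768 μs.
Plus remaining 4912 bits of current packet: 0.496162 μs.
Queuing delay = 96.17 μs.

96.17 μs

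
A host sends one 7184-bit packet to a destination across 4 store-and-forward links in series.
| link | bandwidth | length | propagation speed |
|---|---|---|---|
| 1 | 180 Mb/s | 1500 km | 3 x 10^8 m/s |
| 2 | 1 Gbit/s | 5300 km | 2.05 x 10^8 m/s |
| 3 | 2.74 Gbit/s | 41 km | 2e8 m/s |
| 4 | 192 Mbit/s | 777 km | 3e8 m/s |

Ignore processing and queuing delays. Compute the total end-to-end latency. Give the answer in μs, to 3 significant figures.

33700 μs

Transmission delays (L/R per hop): 39.9111, 7.184, 2.6219, 37.4167 μs; sum = 87.1337 μs.
Propagation delays (d/s per hop): 5000, 25853.7, 205, 2590 μs; sum = 33648.7 μs.
End-to-end = 33700 μs.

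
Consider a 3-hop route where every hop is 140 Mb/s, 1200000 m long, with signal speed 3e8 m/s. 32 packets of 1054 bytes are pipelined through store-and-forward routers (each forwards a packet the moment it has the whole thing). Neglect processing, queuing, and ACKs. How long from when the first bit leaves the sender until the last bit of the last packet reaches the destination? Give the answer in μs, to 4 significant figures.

Per-hop transmission t_tx = L/R = 8432/140000000 = 60.2286 μs.
Per-hop propagation t_prop = 1200000/300000000 = 4000 μs.
Pipeline fill: first packet needs 3·t_tx to clear all hops; remaining 31 packets each add one t_tx.
Total = (3+32-1)·t_tx + 3·t_prop = 34·60.2286 + 3·4000 = 14050 μs.

14050 μs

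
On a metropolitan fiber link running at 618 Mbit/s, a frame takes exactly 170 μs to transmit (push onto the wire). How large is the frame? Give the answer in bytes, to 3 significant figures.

L = R × t_tx = 618000000 b/s × 0.00017 s = 105060 bits.
In bytes: 105060 / 8 = 13100 bytes.

13100 bytes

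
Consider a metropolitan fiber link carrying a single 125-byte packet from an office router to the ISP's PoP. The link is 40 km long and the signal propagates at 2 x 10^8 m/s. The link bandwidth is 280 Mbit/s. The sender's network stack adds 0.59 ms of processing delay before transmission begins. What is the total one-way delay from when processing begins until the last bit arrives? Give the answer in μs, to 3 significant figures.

794 μs

L = 125 × 8 = 1000 bits.
Transmission delay = L/R = 1000 / 280000000 = 3.57143 μs.
Propagation delay = d/s = 40000 m / 200000000 m/s = 200 μs.
Plus processing delay 0.59 ms = 590 μs.
Total = 794 μs.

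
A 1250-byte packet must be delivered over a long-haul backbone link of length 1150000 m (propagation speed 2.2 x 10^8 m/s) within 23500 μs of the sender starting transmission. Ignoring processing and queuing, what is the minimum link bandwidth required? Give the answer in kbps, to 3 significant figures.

L = 10000 bits.
Propagation delay = 1150000 / 2.2e+08 = 5227.27 μs.
Transmission budget = 23500 − 5227.27 = 18272.7 μs.
R ≥ L / t_tx = 10000 bits / 0.0182727 s = 547 kbps.

547 kbps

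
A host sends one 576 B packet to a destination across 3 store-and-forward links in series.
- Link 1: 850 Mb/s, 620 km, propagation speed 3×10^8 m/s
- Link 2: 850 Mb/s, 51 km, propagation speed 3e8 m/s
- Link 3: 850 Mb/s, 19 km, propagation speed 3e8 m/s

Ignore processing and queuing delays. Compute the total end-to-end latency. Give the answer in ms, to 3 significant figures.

L = 576 × 8 = 4608 bits.
Transmission delay per hop = L/R = 4608/850000000 = 0.00542118 ms; 3 hops → 0.0162635 ms.
Propagation delays (d/s per hop): 2.06667, 0.17, 0.0633333 ms; sum = 2.3 ms.
End-to-end = 2.32 ms.

2.32 ms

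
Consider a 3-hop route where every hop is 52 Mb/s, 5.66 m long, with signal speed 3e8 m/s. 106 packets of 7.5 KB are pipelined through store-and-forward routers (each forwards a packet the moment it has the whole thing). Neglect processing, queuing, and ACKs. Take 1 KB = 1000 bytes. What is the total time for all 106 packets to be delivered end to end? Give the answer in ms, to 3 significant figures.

Per-hop transmission t_tx = L/R = 60000/52000000 = 1.15385 ms.
Per-hop propagation t_prop = 5.66/300000000 = 1.88667e-05 ms.
Pipeline fill: first packet needs 3·t_tx to clear all hops; remaining 105 packets each add one t_tx.
Total = (3+106-1)·t_tx + 3·t_prop = 108·1.15385 + 3·1.88667e-05 = 125 ms.

125 ms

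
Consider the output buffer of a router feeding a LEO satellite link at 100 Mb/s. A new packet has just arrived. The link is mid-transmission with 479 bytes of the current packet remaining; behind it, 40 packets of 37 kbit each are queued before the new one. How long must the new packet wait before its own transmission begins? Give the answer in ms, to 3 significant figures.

Each queued packet: L/R = 37000/100000000 = 0.37 ms.
40 queued → 14.8 ms.
Plus remaining 3832 bits of current packet: 0.03832 ms.
Queuing delay = 14.8 ms.

14.8 ms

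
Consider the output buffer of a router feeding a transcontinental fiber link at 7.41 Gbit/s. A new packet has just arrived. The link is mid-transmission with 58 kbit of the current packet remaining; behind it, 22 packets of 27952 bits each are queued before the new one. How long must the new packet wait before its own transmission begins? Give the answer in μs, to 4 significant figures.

90.82 μs

Each queued packet: L/R = 27952/7410000000 = 3.7722 μs.
22 queued → 82.9884 μs.
Plus remaining 58000 bits of current packet: 7.82726 μs.
Queuing delay = 90.82 μs.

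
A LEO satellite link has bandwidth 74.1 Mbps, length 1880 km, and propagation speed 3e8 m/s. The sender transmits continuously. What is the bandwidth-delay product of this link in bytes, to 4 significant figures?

Propagation delay = 1880000 / 300000000 = 0.00626667 s.
BDP = R × t_prop = 74100000 × 0.00626667 = 464360 bits.
In bytes: 464360/8 = 58050 bytes.

58050 bytes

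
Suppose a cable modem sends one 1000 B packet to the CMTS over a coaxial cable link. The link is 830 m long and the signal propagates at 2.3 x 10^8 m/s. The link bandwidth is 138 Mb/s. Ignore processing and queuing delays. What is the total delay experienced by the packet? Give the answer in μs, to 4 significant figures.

61.58 μs

L = 1000 × 8 = 8000 bits.
Transmission delay = L/R = 8000 / 138000000 = 57.971 μs.
Propagation delay = d/s = 830 m / 2.3e+08 m/s = 3.6087 μs.
Total = 61.58 μs.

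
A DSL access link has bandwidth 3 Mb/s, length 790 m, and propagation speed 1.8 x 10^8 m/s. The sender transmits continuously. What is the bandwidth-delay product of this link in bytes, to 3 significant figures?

Propagation delay = 790 / 180000000 = 4.38889e-06 s.
BDP = R × t_prop = 3000000 × 4.38889e-06 = 13.1667 bits.
In bytes: 13.1667/8 = 1.65 bytes.

1.65 bytes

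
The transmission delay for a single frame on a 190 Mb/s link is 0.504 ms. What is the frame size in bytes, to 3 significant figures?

L = R × t_tx = 190000000 b/s × 0.000504 s = 95760 bits.
In bytes: 95760 / 8 = 12000 bytes.

12000 bytes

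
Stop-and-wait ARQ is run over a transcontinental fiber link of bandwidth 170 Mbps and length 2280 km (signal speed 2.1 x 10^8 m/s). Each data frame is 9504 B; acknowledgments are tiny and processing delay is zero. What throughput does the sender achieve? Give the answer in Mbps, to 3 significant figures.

3.43 Mbps

t_tx = L/R = 76032/170000000 = 0.000447247 s.
t_prop = 2280000/210000000 = 0.0108571 s; RTT = 0.0217143 s.
Cycle = t_tx + RTT = 0.0221615 s.
Throughput = L / cycle = 76032 / 0.0221615 = 3.43 Mbps.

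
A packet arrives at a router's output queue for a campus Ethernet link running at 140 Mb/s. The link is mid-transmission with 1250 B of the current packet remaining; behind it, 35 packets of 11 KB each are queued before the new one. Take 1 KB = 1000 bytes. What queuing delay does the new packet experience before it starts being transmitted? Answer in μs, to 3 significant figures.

22100 μs

Each queued packet: L/R = 88000/140000000 = 628.571 μs.
35 queued → 22000 μs.
Plus remaining 10000 bits of current packet: 71.4286 μs.
Queuing delay = 22100 μs.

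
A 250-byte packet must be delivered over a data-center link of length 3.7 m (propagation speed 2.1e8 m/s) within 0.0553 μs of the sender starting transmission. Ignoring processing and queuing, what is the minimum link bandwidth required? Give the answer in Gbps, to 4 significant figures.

L = 2000 bits.
Propagation delay = 3.7 / 210000000 = 0.017619 μs.
Transmission budget = 0.0553 − 0.017619 = 0.037681 μs.
R ≥ L / t_tx = 2000 bits / 3.7681e-08 s = 53.08 Gbps.

53.08 Gbps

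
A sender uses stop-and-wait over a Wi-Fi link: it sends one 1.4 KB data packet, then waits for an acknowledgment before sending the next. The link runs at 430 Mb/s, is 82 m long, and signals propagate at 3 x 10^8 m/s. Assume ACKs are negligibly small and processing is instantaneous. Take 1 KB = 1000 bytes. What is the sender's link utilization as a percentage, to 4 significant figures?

t_tx = L/R = 11200/430000000 = 2.60465e-05 s.
t_prop = 82/300000000 = 2.73333e-07 s; RTT = 5.46667e-07 s.
Cycle = t_tx + RTT = 2.65932e-05 s.
Utilization = t_tx / cycle = 2.60465e-05/2.65932e-05 = 97.94 %.

97.94 %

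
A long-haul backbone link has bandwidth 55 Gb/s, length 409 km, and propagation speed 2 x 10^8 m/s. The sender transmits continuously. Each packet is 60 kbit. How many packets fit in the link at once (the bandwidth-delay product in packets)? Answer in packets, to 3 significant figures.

1870 packets

Propagation delay = 409000 / 200000000 = 0.002045 s.
BDP = R × t_prop = 55000000000 × 0.002045 = 112475000 bits.
In packets of 60000 bits: 1870 packets.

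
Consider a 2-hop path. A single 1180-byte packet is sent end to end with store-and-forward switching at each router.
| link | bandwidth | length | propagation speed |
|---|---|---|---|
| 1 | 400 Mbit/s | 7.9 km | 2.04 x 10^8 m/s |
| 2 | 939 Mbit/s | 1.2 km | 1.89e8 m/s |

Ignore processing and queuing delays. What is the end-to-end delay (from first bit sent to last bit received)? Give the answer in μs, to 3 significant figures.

78.7 μs

L = 1180 × 8 = 9440 bits.
Transmission delays (L/R per hop): 23.6, 10.0532 μs; sum = 33.6532 μs.
Propagation delays (d/s per hop): 38.7255, 6.34921 μs; sum = 45.0747 μs.
End-to-end = 78.7 μs.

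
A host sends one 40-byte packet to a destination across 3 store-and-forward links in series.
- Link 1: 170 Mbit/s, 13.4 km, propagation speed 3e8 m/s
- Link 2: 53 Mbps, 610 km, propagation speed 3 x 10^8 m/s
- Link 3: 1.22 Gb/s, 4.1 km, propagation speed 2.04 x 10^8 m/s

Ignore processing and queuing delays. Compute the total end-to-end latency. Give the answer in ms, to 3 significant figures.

L = 40 × 8 = 320 bits.
Transmission delays (L/R per hop): 0.00188235, 0.00603774, 0.000262295 ms; sum = 0.00818238 ms.
Propagation delays (d/s per hop): 0.0446667, 2.03333, 0.020098 ms; sum = 2.0981 ms.
End-to-end = 2.11 ms.

2.11 ms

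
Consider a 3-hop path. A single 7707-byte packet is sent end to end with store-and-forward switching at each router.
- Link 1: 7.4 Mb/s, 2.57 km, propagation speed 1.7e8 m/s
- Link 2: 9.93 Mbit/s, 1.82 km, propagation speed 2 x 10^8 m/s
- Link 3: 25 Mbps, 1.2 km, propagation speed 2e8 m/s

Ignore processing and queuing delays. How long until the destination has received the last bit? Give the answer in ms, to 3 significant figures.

17.0 ms

L = 7707 × 8 = 61656 bits.
Transmission delays (L/R per hop): 8.33189, 6.20906, 2.46624 ms; sum = 17.0072 ms.
Propagation delays (d/s per hop): 0.0151176, 0.0091, 0.006 ms; sum = 0.0302176 ms.
End-to-end = 17.0 ms.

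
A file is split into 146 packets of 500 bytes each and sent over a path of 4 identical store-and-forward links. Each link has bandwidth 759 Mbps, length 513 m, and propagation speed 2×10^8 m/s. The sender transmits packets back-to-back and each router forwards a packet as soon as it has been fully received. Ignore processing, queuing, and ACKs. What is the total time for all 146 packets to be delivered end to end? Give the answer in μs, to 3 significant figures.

Per-hop transmission t_tx = L/R = 4000/759000000 = 5.27009 μs.
Per-hop propagation t_prop = 513/200000000 = 2.565 μs.
Pipeline fill: first packet needs 4·t_tx to clear all hops; remaining 145 packets each add one t_tx.
Total = (4+146-1)·t_tx + 4·t_prop = 149·5.27009 + 4·2.565 = 796 μs.

796 μs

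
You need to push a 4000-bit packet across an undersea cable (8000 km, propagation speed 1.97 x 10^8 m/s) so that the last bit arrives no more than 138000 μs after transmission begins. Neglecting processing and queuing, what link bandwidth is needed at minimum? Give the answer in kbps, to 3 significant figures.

41.1 kbps

Propagation delay = 8000000 / 197000000 = 40609.1 μs.
Transmission budget = 138000 − 40609.1 = 97390.9 μs.
R ≥ L / t_tx = 4000 bits / 0.0973909 s = 41.1 kbps.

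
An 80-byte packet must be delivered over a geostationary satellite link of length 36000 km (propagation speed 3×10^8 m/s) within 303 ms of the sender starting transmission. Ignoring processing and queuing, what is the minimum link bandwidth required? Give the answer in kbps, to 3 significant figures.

3.50 kbps

L = 640 bits.
Propagation delay = 36000000 / 300000000 = 120 ms.
Transmission budget = 303 − 120 = 183 ms.
R ≥ L / t_tx = 640 bits / 0.183 s = 3.50 kbps.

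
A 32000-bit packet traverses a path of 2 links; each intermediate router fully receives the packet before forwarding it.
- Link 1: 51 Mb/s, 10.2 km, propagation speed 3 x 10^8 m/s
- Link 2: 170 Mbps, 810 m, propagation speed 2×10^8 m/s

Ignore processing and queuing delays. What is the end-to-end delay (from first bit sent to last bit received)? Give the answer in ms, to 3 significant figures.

Transmission delays (L/R per hop): 0.627451, 0.188235 ms; sum = 0.815686 ms.
Propagation delays (d/s per hop): 0.034, 0.00405 ms; sum = 0.03805 ms.
End-to-end = 0.854 ms.

0.854 ms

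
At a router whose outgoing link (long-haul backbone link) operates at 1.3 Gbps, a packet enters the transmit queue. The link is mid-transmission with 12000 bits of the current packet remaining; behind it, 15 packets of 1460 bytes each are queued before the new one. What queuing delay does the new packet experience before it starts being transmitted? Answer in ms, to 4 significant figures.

0.1440 ms

Each queued packet: L/R = 11680/1300000000 = 0.00898462 ms.
15 queued → 0.134769 ms.
Plus remaining 12000 bits of current packet: 0.00923077 ms.
Queuing delay = 0.1440 ms.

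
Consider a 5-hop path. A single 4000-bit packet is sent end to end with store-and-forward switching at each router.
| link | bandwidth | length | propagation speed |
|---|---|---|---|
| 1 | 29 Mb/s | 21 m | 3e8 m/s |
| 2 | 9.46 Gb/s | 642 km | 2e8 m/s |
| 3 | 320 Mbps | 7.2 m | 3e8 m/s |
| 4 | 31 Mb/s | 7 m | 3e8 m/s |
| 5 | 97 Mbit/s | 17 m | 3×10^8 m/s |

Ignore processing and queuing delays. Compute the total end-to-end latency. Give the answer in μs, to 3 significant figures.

Transmission delays (L/R per hop): 137.931, 0.422833, 12.5, 129.032, 41.2371 μs; sum = 321.123 μs.
Propagation delays (d/s per hop): 0.07, 3210, 0.024, 0.0233333, 0.0566667 μs; sum = 3210.17 μs.
End-to-end = 3530 μs.

3530 μs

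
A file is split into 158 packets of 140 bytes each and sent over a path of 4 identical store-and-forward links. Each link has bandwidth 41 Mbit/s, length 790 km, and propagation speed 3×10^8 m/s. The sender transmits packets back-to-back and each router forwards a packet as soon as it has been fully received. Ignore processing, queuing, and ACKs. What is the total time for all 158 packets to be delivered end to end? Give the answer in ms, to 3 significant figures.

14.9 ms

Per-hop transmission t_tx = L/R = 1120/41000000 = 0.0273171 ms.
Per-hop propagation t_prop = 790000/300000000 = 2.63333 ms.
Pipeline fill: first packet needs 4·t_tx to clear all hops; remaining 157 packets each add one t_tx.
Total = (4+158-1)·t_tx + 4·t_prop = 161·0.0273171 + 4·2.63333 = 14.9 ms.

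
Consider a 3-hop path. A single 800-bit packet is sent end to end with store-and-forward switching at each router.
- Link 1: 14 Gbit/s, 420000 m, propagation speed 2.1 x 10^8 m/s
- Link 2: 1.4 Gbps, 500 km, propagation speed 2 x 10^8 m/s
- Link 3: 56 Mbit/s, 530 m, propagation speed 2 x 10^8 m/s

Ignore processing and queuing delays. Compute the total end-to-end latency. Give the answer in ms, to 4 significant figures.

4.518 ms

Transmission delays (L/R per hop): 5.71429e-05, 0.000571429, 0.0142857 ms; sum = 0.0149143 ms.
Propagation delays (d/s per hop): 2, 2.5, 0.00265 ms; sum = 4.50265 ms.
End-to-end = 4.518 ms.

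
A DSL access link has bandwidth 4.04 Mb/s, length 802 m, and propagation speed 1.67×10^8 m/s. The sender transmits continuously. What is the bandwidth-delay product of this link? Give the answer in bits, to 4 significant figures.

Propagation delay = 802 / 167000000 = 4.8024e-06 s.
BDP = R × t_prop = 4040000 × 4.8024e-06 = 19.4017 bits.

19.40 bits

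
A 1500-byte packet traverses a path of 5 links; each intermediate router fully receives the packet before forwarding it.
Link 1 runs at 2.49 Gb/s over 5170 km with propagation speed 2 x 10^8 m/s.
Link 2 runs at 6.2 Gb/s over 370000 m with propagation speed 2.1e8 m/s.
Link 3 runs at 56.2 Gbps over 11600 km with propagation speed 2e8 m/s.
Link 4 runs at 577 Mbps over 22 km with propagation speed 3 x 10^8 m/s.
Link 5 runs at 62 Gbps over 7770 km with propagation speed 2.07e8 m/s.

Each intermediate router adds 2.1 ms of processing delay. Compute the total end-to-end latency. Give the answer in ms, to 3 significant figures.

L = 1500 × 8 = 12000 bits.
Transmission delays (L/R per hop): 0.00481928, 0.00193548, 0.000213523, 0.0207972, 0.000193548 ms; sum = 0.0279591 ms.
Propagation delays (d/s per hop): 25.85, 1.7619, 58, 0.0733333, 37.5362 ms; sum = 123.221 ms.
Processing at 4 router(s): 4 × 2.1 ms = 8.4 ms.
End-to-end = 132 ms.

132 ms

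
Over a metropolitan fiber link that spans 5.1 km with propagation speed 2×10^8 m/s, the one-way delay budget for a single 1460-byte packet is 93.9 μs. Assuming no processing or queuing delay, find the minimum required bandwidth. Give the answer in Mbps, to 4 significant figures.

L = 11680 bits.
Propagation delay = 5100 / 200000000 = 25.5 μs.
Transmission budget = 93.9 − 25.5 = 68.4 μs.
R ≥ L / t_tx = 11680 bits / 6.84e-05 s = 170.8 Mbps.

170.8 Mbps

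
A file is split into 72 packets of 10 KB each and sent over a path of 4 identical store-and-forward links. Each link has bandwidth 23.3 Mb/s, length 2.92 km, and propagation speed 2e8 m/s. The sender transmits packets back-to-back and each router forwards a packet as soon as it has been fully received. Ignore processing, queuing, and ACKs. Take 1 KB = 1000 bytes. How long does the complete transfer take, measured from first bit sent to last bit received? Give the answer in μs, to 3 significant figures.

258000 μs

Per-hop transmission t_tx = L/R = 80000/23300000 = 3433.48 μs.
Per-hop propagation t_prop = 2920/200000000 = 14.6 μs.
Pipeline fill: first packet needs 4·t_tx to clear all hops; remaining 71 packets each add one t_tx.
Total = (4+72-1)·t_tx + 4·t_prop = 75·3433.48 + 4·14.6 = 258000 μs.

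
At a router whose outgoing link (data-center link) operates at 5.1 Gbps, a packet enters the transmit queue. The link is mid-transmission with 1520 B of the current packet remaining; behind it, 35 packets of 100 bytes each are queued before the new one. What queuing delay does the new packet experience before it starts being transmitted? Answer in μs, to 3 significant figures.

7.87 μs

Each queued packet: L/R = 800/5100000000 = 0.156863 μs.
35 queued → 5.4902 μs.
Plus remaining 12160 bits of current packet: 2.38431 μs.
Queuing delay = 7.87 μs.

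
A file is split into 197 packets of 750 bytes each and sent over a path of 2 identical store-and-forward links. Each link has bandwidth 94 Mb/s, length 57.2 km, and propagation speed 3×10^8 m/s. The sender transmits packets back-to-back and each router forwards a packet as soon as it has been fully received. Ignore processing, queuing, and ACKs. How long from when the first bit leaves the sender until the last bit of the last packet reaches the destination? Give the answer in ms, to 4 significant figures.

Per-hop transmission t_tx = L/R = 6000/94000000 = 0.0638298 ms.
Per-hop propagation t_prop = 57200/300000000 = 0.190667 ms.
Pipeline fill: first packet needs 2·t_tx to clear all hops; remaining 196 packets each add one t_tx.
Total = (2+197-1)·t_tx + 2·t_prop = 198·0.0638298 + 2·0.190667 = 13.02 ms.

13.02 ms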